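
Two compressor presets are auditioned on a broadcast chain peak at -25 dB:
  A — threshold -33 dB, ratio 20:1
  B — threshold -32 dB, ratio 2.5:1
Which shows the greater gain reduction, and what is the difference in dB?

A, by 3.4 dB

A: 8 dB over, compressed to 0.4 dB over, so 7.6 dB of GR.
B: 7 dB over, compressed to 2.8 dB over, so 4.2 dB of GR.
A reduces 3.4 dB more.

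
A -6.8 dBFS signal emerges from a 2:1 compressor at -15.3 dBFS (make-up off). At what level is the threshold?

-23.8 dBFS

Gain reduction = -6.8 − (-15.3) = 8.5 dB; output overshoot = GR / (R − 1) = 8.5 / 1 = 8.5 dB.
Threshold = output − output overshoot = -15.3 − 8.5 = -23.8 dBFS.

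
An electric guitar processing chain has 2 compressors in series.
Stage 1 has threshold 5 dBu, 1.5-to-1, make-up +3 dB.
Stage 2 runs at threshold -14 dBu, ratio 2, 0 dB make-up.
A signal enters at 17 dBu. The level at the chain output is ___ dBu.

Stage 1: 17 dBu is 12 dB over 5 dBu; at 1.5:1 that becomes 8 dB over, giving 13 dBu; +3 dB make-up → 16 dBu.
Stage 2: overshoot 30 dB → 30/2 = 15 dB → 1 dBu.

1 dBu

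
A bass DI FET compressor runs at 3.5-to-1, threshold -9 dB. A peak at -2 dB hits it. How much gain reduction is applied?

Overshoot = -2 − (-9) = 7 dB.
After 3.5:1 compression the overshoot becomes 7/3.5 = 2 dB.
GR = overshoot in − overshoot out = 7 − 2 = 5 dB.

5 dB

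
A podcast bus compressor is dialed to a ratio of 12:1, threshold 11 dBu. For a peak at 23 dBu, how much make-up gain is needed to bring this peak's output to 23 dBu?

Without make-up, output = threshold + overshoot/12 = 11 + 1 = 12 dBu.
Gap to target: 11 dB.

11 dB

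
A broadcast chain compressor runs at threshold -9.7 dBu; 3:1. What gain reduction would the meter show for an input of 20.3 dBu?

20 dB

The signal is 30 dB above threshold.
At 3:1, output sits 30/3 = 10 dB above threshold.
So the signal is attenuated by 30 − 10 = 20 dB.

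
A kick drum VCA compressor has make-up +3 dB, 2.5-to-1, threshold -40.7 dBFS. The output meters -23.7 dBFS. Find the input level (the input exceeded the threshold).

Before make-up, the level was -23.7 − 3 = -26.7 dBFS.
The compressed level sits -26.7 − (-40.7) = 14 dB over threshold.
Undo the ratio: input overshoot = 14 × 2.5 = 35 dB, giving input = -5.7 dBFS.

-5.7 dBFS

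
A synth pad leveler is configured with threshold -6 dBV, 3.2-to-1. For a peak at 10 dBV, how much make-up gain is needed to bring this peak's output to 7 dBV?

The peak compresses to -6 + 16/3.2 = -1 dBV.
To reach 7 dBV requires 7 − (-1) = 8 dB of make-up.

8 dB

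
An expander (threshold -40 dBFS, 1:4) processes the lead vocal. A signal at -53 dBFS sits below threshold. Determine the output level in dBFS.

The input is 13 dB below the -40 dBFS threshold.
A 1:4 expander multiplies undershoot by 4: 13 × 4 = 52 dB below threshold.
Output = -40 − 52 = -92 dBFS.

-92 dBFS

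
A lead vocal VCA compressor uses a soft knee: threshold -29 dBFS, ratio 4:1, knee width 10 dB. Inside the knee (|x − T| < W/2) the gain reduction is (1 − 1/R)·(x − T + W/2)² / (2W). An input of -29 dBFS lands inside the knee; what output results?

x − T + W/2 = -29 − (-29) + 5 = 5.
GR = (1 − 1/4) × 5² / 20 = 0.75 × 25 / 20 = 0.9375 dB.
Output = -29 − 0.9375 = -29.9375 dBFS.

-29.9375 dBFS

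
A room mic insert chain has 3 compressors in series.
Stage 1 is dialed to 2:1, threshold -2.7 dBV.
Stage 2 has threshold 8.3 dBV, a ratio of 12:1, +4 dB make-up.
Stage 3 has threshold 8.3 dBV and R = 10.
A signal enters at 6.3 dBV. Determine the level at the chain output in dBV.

Stage 1: 6.3 dBV is 9 dB over -2.7 dBV; at 2:1 that becomes 4.5 dB over, giving 1.8 dBV.
Stage 2: 1.8 dBV is at or below the 8.3 dBV threshold — no compression; make-up brings it to 5.8 dBV.
Stage 3: 5.8 dBV ≤ 8.3 dBV, so stage 3 doesn't engage; output 5.8 dBV.

5.8 dBV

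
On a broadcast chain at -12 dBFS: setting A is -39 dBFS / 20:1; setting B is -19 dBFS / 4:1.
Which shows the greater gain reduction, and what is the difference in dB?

A, by 20.4 dB

A: overshoot 27 dB → output overshoot 1.35 dB → GR 25.65 dB.
B: overshoot 7 dB → output overshoot 1.75 dB → GR 5.25 dB.
Difference: 20.4 dB in favour of A.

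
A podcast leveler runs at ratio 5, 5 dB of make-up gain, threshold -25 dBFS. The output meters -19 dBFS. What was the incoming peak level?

-20 dBFS

Before make-up, the level was -19 − 5 = -24 dBFS.
The compressed level sits -24 − (-25) = 1 dB over threshold.
Before 5:1 compression the overshoot was 1 × 5 = 5 dB, so input = -25 + 5 = -20 dBFS.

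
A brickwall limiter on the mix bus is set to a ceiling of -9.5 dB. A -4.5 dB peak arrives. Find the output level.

-9.5 dB

A brickwall limiter is an ∞:1 compressor: any input above the ceiling is clamped to -9.5 dB.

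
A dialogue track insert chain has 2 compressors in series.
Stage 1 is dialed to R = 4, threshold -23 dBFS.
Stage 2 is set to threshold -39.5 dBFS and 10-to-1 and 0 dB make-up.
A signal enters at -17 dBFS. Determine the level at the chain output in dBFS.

-37.7 dBFS

Stage 1: -17 dBFS is 6 dB over -23 dBFS; at 4:1 that becomes 1.5 dB over, giving -21.5 dBFS.
Stage 2: -21.5 dBFS is 18 dB over -39.5 dBFS; at 10:1 that becomes 1.8 dB over, giving -37.7 dBFS.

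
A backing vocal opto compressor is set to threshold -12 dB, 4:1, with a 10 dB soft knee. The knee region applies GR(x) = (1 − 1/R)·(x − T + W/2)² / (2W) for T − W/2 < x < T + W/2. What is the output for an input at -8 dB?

-11.0375 dB

x − T + W/2 = -8 − (-12) + 5 = 9.
GR = (1 − 1/4) × 9² / 20 = 0.75 × 81 / 20 = 3.0375 dB.
Output = -8 − 3.0375 = -11.0375 dB.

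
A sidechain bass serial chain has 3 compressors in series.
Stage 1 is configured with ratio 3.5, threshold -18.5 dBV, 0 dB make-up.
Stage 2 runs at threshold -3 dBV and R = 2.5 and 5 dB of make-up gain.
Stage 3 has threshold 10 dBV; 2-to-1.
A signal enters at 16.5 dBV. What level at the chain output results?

-3.5 dBV

Stage 1: 35 dB above -18.5 dBV, reduced 3.5:1 to 10 dB above → -8.5 dBV.
Stage 2: -8.5 dBV is at or below the -3 dBV threshold — no compression; make-up brings it to -3.5 dBV.
Stage 3: -3.5 dBV is at or below the 10 dBV threshold — no compression; output -3.5 dBV.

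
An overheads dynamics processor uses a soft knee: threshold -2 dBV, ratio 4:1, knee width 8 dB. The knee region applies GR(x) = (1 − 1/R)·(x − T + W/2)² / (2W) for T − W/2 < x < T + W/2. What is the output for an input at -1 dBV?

-2.171875 dBV

x − T + W/2 = -1 − (-2) + 4 = 5.
GR = (1 − 1/4) × 5² / 16 = 0.75 × 25 / 16 = 1.171875 dB.
Output = -1 − 1.171875 = -2.171875 dBV.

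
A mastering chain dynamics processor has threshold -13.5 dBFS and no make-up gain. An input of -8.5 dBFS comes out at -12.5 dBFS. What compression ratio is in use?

Input overshoot = -8.5 − (-13.5) = 5 dB; output overshoot = -12.5 − (-13.5) = 1 dB.
Ratio = 5 / 1 = 5.

5:1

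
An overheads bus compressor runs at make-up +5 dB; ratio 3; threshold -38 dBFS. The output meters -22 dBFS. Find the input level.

-5 dBFS

Before make-up, the level was -22 − 5 = -27 dBFS.
That's 11 dB above the -38 dBFS threshold.
Before 3:1 compression the overshoot was 11 × 3 = 33 dB, so input = -38 + 33 = -5 dBFS.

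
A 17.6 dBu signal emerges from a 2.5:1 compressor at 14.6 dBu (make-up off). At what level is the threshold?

12.6 dBu

Input is 5 dB above T (since output overshoot × R = input overshoot: (14.6 − T)·2.5 = 17.6 − T gives T = 12.6 dBu).
Check: 12.6 + (17.6 − 12.6)/2.5 = 12.6 + 2 = 14.6 dBu. ✓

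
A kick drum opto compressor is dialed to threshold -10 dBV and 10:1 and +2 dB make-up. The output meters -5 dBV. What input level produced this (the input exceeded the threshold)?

20 dBV

Remove make-up: -5 − 2 = -7 dBV.
The compressed level sits -7 − (-10) = 3 dB over threshold.
Input overshoot = R × output overshoot = 30 dB → input = -10 + 30 = 20 dBV.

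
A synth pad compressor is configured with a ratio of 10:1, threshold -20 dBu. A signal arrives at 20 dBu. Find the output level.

-16 dBu

The input is 40 dB above the -20 dBu threshold.
At 10:1 the overshoot is divided by 10, leaving 4 dB above threshold.
That puts the output at -16 dBu.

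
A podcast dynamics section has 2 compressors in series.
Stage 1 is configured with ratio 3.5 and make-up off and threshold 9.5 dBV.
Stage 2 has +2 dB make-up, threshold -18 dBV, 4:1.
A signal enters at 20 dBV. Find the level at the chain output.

-8.375 dBV

Stage 1: 10.5 dB above 9.5 dBV, reduced 3.5:1 to 3 dB above → 12.5 dBV.
Stage 2: overshoot 30.5 dB → 30.5/4 = 7.625 dB → -10.375 dBV; +2 dB make-up → -8.375 dBV.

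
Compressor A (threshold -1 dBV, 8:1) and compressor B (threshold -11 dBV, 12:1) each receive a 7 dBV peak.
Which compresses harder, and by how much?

A: GR = 8 − 8/8 = 7 dB.
B: GR = 18 − 18/12 = 16.5 dB.
B reduces 9.5 dB more.

B, by 9.5 dB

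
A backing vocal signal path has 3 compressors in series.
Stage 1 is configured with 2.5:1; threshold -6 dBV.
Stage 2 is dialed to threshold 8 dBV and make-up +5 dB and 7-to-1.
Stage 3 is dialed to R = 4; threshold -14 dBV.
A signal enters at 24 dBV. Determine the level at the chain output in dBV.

Stage 1: 30 dB above -6 dBV, reduced 2.5:1 to 12 dB above → 6 dBV.
Stage 2: 6 dBV is at or below the 8 dBV threshold — no compression; make-up brings it to 11 dBV.
Stage 3: 11 dBV is 25 dB over -14 dBV; at 4:1 that becomes 6.25 dB over, giving -7.75 dBV.

-7.75 dBV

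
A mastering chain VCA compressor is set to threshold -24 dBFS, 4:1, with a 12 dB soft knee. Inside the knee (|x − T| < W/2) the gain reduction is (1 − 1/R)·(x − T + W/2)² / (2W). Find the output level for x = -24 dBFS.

-25.125 dBFS

x − T + W/2 = -24 − (-24) + 6 = 6.
GR = (1 − 1/4) × 6² / 24 = 0.75 × 36 / 24 = 1.125 dB.
Output = -24 − 1.125 = -25.125 dBFS.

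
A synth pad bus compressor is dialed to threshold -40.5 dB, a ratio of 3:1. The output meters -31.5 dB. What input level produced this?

The compressed level sits -31.5 − (-40.5) = 9 dB over threshold.
Before 3:1 compression the overshoot was 9 × 3 = 27 dB, so input = -40.5 + 27 = -13.5 dB.

-13.5 dB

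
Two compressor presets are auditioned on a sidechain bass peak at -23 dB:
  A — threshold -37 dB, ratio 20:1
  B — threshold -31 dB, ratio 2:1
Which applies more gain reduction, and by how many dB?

A, by 9.3 dB

A: 14 dB over, compressed to 0.7 dB over, so 13.3 dB of GR.
B: 8 dB over, compressed to 4 dB over, so 4 dB of GR.
Difference: 9.3 dB in favour of A.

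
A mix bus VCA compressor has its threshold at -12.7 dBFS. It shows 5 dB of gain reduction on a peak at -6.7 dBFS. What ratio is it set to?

6:1

Input overshoot = -6.7 − (-12.7) = 6 dB.
Output overshoot = 6 − 5 = 1 dB.
Ratio = input overshoot / output overshoot = 6 / 1 = 6.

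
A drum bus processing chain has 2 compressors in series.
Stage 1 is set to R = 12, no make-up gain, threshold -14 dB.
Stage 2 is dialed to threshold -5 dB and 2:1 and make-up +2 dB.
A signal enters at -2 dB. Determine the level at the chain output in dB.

-11 dB

Stage 1: -2 dB is 12 dB over -14 dB; at 12:1 that becomes 1 dB over, giving -13 dB.
Stage 2: -13 dB is at or below the -5 dB threshold — no compression; make-up brings it to -11 dB.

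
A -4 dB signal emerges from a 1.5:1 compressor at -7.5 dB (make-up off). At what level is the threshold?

-14.5 dB

Let T be the threshold. Output overshoot = (input overshoot)/R, so -7.5 − T = (-4 − T)/1.5.
1.5·(-7.5 − T) = -4 − T → 0.5·T = -11.25 − (-4) = -7.25.
T = -7.25/0.5 = -14.5 dB.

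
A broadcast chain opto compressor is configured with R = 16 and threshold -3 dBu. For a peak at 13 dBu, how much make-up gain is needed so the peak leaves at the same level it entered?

The peak compresses to -3 + 16/16 = -2 dBu.
To reach 13 dBu requires 13 − (-2) = 15 dB of make-up.

15 dB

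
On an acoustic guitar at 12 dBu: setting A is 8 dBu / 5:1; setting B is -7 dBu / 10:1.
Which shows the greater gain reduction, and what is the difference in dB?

A: 4 dB over, compressed to 0.8 dB over, so 3.2 dB of GR.
B: 19 dB over, compressed to 1.9 dB over, so 17.1 dB of GR.
B reduces 13.9 dB more.

B, by 13.9 dB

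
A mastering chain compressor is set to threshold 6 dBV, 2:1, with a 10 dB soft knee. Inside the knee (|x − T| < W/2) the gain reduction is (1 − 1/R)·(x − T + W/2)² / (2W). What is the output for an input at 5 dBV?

x − T + W/2 = 5 − 6 + 5 = 4.
GR = (1 − 1/2) × 4² / 20 = 0.5 × 16 / 20 = 0.4 dB.
Output = 5 − 0.4 = 4.6 dBV.

4.6 dBV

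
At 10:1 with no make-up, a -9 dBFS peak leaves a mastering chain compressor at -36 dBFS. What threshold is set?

Let T be the threshold. Output overshoot = (input overshoot)/R, so -36 − T = (-9 − T)/10.
10·(-36 − T) = -9 − T → 9·T = -360 − (-9) = -351.
T = -351/9 = -39 dBFS.

-39 dBFS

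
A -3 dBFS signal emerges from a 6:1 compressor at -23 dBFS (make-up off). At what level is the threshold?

-27 dBFS

Gain reduction = -3 − (-23) = 20 dB; output overshoot = GR / (R − 1) = 20 / 5 = 4 dB.
Threshold = output − output overshoot = -23 − 4 = -27 dBFS.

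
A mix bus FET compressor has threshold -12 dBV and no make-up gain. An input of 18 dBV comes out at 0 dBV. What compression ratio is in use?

Input overshoot = 18 − (-12) = 30 dB; output overshoot = 0 − (-12) = 12 dB.
Ratio = 30 / 12 = 2.5.

2.5:1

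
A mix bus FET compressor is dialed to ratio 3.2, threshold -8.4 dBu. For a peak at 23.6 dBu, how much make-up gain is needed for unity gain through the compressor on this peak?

22 dB

Overshoot 32 dB → 32/3.2 = 10 dB after compression, so the compressed level is -8.4 + 10 = 1.6 dBu.
Make-up = target − compressed = 23.6 − 1.6 = 22 dB.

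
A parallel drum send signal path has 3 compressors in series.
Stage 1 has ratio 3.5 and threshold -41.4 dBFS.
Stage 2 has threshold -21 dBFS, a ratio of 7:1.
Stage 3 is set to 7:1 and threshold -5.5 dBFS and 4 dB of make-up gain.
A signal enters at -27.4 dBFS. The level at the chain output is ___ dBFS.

-33.4 dBFS

Stage 1: 14 dB above -41.4 dBFS, reduced 3.5:1 to 4 dB above → -37.4 dBFS.
Stage 2: below threshold (-37.4 ≤ -21); passes unchanged; output -37.4 dBFS.
Stage 3: -37.4 dBFS is at or below the -5.5 dBFS threshold — no compression; make-up brings it to -33.4 dBFS.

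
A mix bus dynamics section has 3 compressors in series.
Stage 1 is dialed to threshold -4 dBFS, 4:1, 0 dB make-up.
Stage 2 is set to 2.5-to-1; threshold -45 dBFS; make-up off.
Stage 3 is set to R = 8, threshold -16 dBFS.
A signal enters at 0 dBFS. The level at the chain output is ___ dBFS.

-28.2 dBFS

Stage 1: overshoot 4 dB → 4/4 = 1 dB → -3 dBFS.
Stage 2: 42 dB above -45 dBFS, reduced 2.5:1 to 16.8 dB above → -28.2 dBFS.
Stage 3: below threshold (-28.2 ≤ -16); passes unchanged; output -28.2 dBFS.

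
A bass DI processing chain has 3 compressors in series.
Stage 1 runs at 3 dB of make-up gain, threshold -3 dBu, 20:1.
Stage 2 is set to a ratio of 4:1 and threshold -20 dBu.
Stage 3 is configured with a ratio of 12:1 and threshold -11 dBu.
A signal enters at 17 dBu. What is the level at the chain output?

-14.75 dBu

Stage 1: overshoot 20 dB → 20/20 = 1 dB → -2 dBu; +3 dB make-up → 1 dBu.
Stage 2: 1 dBu is 21 dB over -20 dBu; at 4:1 that becomes 5.25 dB over, giving -14.75 dBu.
Stage 3: -14.75 dBu ≤ -11 dBu, so stage 3 doesn't engage; output -14.75 dBu.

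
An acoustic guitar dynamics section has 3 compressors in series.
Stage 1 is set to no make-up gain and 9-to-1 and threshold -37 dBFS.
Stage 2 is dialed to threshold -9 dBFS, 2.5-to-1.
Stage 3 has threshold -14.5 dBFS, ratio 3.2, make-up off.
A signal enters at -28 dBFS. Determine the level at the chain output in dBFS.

-36 dBFS

Stage 1: -28 dBFS is 9 dB over -37 dBFS; at 9:1 that becomes 1 dB over, giving -36 dBFS.
Stage 2: -36 dBFS ≤ -9 dBFS, so stage 2 doesn't engage; output -36 dBFS.
Stage 3: below threshold (-36 ≤ -14.5); passes unchanged; output -36 dBFS.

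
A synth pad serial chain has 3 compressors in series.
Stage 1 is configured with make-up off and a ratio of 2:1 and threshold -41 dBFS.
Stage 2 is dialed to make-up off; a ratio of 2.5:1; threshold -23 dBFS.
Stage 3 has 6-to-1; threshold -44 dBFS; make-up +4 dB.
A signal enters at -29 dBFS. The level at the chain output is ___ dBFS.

-38.5 dBFS

Stage 1: -29 dBFS is 12 dB over -41 dBFS; at 2:1 that becomes 6 dB over, giving -35 dBFS.
Stage 2: -35 dBFS ≤ -23 dBFS, so stage 2 doesn't engage; output -35 dBFS.
Stage 3: -35 dBFS is 9 dB over -44 dBFS; at 6:1 that becomes 1.5 dB over, giving -42.5 dBFS; +4 dB make-up → -38.5 dBFS.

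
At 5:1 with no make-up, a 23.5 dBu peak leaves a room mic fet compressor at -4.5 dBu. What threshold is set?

Gain reduction = 23.5 − (-4.5) = 28 dB; output overshoot = GR / (R − 1) = 28 / 4 = 7 dB.
Threshold = output − output overshoot = -4.5 − 7 = -11.5 dBu.

-11.5 dBu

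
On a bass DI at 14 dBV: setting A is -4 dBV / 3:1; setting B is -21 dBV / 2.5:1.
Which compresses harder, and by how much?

B, by 9 dB

A: GR = 18 − 18/3 = 12 dB.
B: GR = 35 − 35/2.5 = 21 dB.
B reduces 9 dB more.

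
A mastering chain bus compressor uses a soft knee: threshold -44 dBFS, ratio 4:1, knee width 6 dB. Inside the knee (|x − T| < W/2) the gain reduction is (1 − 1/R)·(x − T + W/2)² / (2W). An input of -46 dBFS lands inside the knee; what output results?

-46.0625 dBFS

x − T + W/2 = -46 − (-44) + 3 = 1.
GR = (1 − 1/4) × 1² / 12 = 0.75 × 1 / 12 = 0.0625 dB.
Output = -46 − 0.0625 = -46.0625 dBFS.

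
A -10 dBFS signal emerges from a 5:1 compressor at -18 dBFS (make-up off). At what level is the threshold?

-20 dBFS

Let T be the threshold. Output overshoot = (input overshoot)/R, so -18 − T = (-10 − T)/5.
5·(-18 − T) = -10 − T → 4·T = -90 − (-10) = -80.
T = -80/4 = -20 dBFS.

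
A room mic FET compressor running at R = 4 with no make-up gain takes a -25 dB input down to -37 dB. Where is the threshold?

Input is 16 dB above T (since output overshoot × R = input overshoot: (-37 − T)·4 = -25 − T gives T = -41 dB).
Check: -41 + (-25 − (-41))/4 = -41 + 4 = -37 dB. ✓

-41 dB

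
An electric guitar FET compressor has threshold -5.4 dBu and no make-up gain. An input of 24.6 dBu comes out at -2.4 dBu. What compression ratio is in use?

10:1

Input overshoot = 24.6 − (-5.4) = 30 dB; output overshoot = -2.4 − (-5.4) = 3 dB.
Ratio = 30 / 3 = 10.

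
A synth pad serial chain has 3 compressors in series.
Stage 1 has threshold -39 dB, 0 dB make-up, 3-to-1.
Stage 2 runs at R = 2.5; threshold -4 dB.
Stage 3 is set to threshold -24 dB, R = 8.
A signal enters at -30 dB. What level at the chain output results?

-36 dB

Stage 1: -30 dB is 9 dB over -39 dB; at 3:1 that becomes 3 dB over, giving -36 dB.
Stage 2: -36 dB is at or below the -4 dB threshold — no compression; output -36 dB.
Stage 3: below threshold (-36 ≤ -24); passes unchanged; output -36 dB.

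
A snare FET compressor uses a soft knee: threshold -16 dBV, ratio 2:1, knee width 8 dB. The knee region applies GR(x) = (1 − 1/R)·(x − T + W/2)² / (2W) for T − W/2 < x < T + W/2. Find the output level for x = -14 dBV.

-15.125 dBV

x − T + W/2 = -14 − (-16) + 4 = 6.
GR = (1 − 1/2) × 6² / 16 = 0.5 × 36 / 16 = 1.125 dB.
Output = -14 − 1.125 = -15.125 dBV.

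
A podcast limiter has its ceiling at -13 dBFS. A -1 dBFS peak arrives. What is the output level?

-13 dBFS

The limiter clamps the peak to its -13 dBFS ceiling.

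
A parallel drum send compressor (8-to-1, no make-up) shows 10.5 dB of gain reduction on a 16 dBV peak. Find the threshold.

4 dBV

Gain reduction = 16 − 5.5 = 10.5 dB; output overshoot = GR / (R − 1) = 10.5 / 7 = 1.5 dB.
Threshold = output − output overshoot = 5.5 − 1.5 = 4 dBV.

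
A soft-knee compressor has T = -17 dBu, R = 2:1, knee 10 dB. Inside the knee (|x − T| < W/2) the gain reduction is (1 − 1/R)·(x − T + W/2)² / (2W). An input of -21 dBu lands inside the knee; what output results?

-21.025 dBu

x − T + W/2 = -21 − (-17) + 5 = 1.
GR = (1 − 1/2) × 1² / 20 = 0.5 × 1 / 20 = 0.025 dB.
Output = -21 − 0.025 = -21.025 dBu.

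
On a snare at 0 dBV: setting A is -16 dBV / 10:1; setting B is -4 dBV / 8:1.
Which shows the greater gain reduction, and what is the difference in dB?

A: 16 dB over, compressed to 1.6 dB over, so 14.4 dB of GR.
B: 4 dB over, compressed to 0.5 dB over, so 3.5 dB of GR.
Difference: 10.9 dB in favour of A.

A, by 10.9 dB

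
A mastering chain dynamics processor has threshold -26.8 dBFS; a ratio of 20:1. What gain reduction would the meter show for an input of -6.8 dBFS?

19 dB

Overshoot = -6.8 − (-26.8) = 20 dB.
After 20:1 compression the overshoot becomes 20/20 = 1 dB.
So the signal is attenuated by 20 − 1 = 19 dB.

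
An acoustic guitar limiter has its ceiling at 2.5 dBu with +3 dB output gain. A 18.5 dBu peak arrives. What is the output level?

At ∞:1, everything above 2.5 dBu is held at the ceiling.
Output gain then adds 3 dB: 2.5 + 3 = 5.5 dBu.

5.5 dBu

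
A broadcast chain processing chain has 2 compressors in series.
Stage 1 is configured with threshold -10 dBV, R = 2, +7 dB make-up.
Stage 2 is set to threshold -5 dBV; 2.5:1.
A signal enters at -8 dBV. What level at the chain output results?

Stage 1: 2 dB above -10 dBV, reduced 2:1 to 1 dB above → -9 dBV; +7 dB make-up → -2 dBV.
Stage 2: -2 dBV is 3 dB over -5 dBV; at 2.5:1 that becomes 1.2 dB over, giving -3.8 dBV.

-3.8 dBV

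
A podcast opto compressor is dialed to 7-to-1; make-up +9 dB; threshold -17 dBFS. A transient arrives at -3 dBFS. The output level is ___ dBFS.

The input is 14 dB above the -17 dBFS threshold.
7:1 compression reduces that to 14/7 = 2 dB over.
So the level is -17 + 2 = -15 dBFS; make-up adds 9 dB, giving -6 dBFS.

-6 dBFS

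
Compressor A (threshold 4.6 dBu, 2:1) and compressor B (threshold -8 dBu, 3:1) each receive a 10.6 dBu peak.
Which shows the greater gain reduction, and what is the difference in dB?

B, by 9.4 dB

A: GR = 6 − 6/2 = 3 dB.
B: GR = 18.6 − 18.6/3 = 12.4 dB.
B reduces 9.4 dB more.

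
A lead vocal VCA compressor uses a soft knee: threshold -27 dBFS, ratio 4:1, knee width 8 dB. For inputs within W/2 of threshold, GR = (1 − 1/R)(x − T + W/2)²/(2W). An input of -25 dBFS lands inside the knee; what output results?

x − T + W/2 = -25 − (-27) + 4 = 6.
GR = (1 − 1/4) × 6² / 16 = 0.75 × 36 / 16 = 1.6875 dB.
Output = -25 − 1.6875 = -26.6875 dBFS.

-26.6875 dBFS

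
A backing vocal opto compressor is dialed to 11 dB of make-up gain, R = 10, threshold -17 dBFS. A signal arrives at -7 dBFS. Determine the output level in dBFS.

-5 dBFS

-7 dBFS sits 10 dB over threshold.
10:1 compression reduces that to 10/10 = 1 dB over.
That puts the output at -16 dBFS; make-up adds 11 dB, giving -5 dBFS.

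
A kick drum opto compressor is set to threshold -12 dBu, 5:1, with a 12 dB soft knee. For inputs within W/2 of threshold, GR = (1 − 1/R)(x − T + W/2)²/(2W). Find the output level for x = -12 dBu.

x − T + W/2 = -12 − (-12) + 6 = 6.
GR = (1 − 1/5) × 6² / 24 = 0.8 × 36 / 24 = 1.2 dB.
Output = -12 − 1.2 = -13.2 dBu.

-13.2 dBu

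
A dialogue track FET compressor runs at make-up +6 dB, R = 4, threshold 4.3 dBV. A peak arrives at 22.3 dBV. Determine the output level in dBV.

14.8 dBV

The input is 18 dB above the 4.3 dBV threshold.
The 18 dB excess becomes 4.5 dB after 4:1 reduction.
So the level is 4.3 + 4.5 = 8.8 dBV; make-up adds 6 dB, giving 14.8 dBV.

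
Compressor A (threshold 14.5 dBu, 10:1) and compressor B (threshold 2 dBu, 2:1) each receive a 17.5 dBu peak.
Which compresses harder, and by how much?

A: overshoot 3 dB → output overshoot 0.3 dB → GR 2.7 dB.
B: overshoot 15.5 dB → output overshoot 7.75 dB → GR 7.75 dB.
B reduces 5.05 dB more.

B, by 5.05 dB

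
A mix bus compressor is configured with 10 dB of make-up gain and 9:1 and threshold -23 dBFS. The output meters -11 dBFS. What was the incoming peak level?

Remove make-up: -11 − 10 = -21 dBFS.
That's 2 dB above the -23 dBFS threshold.
Input overshoot = R × output overshoot = 18 dB → input = -23 + 18 = -5 dBFS.

-5 dBFS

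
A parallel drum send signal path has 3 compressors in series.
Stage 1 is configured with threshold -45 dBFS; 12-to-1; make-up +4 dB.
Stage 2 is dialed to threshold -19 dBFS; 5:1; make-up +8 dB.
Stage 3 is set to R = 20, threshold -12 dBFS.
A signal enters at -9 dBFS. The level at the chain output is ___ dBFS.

-30 dBFS

Stage 1: -9 dBFS is 36 dB over -45 dBFS; at 12:1 that becomes 3 dB over, giving -42 dBFS; +4 dB make-up → -38 dBFS.
Stage 2: -38 dBFS is at or below the -19 dBFS threshold — no compression; make-up brings it to -30 dBFS.
Stage 3: -30 dBFS is at or below the -12 dBFS threshold — no compression; output -30 dBFS.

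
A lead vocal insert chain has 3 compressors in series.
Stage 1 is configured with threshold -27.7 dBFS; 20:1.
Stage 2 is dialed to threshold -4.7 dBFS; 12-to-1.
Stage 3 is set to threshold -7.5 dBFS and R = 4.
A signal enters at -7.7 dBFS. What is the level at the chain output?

Stage 1: 20 dB above -27.7 dBFS, reduced 20:1 to 1 dB above → -26.7 dBFS.
Stage 2: -26.7 dBFS is at or below the -4.7 dBFS threshold — no compression; output -26.7 dBFS.
Stage 3: -26.7 dBFS is at or below the -7.5 dBFS threshold — no compression; output -26.7 dBFS.

-26.7 dBFS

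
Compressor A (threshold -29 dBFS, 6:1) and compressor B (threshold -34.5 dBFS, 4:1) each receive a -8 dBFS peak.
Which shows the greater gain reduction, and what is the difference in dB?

A: overshoot 21 dB → output overshoot 3.5 dB → GR 17.5 dB.
B: overshoot 26.5 dB → output overshoot 6.625 dB → GR 19.875 dB.
Difference: 2.375 dB in favour of B.

B, by 2.375 dB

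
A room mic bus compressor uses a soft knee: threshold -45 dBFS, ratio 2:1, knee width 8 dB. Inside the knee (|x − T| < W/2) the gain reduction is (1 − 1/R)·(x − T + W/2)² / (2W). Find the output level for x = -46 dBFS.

-46.28125 dBFS

x − T + W/2 = -46 − (-45) + 4 = 3.
GR = (1 − 1/2) × 3² / 16 = 0.5 × 9 / 16 = 0.28125 dB.
Output = -46 − 0.28125 = -46.28125 dBFS.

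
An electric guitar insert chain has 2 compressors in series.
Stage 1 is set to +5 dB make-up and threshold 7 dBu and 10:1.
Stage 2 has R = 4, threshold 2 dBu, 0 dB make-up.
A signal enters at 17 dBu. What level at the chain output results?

4.75 dBu

Stage 1: 17 dBu is 10 dB over 7 dBu; at 10:1 that becomes 1 dB over, giving 8 dBu; +5 dB make-up → 13 dBu.
Stage 2: overshoot 11 dB → 11/4 = 2.75 dB → 4.75 dBu.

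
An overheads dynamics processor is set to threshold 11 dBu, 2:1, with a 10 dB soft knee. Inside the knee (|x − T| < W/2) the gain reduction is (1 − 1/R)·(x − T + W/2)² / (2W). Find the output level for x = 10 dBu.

x − T + W/2 = 10 − 11 + 5 = 4.
GR = (1 − 1/2) × 4² / 20 = 0.5 × 16 / 20 = 0.4 dB.
Output = 10 − 0.4 = 9.6 dBu.

9.6 dBu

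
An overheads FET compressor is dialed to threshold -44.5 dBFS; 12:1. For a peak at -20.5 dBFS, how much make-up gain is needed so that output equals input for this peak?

22 dB

Overshoot 24 dB → 24/12 = 2 dB after compression, so the compressed level is -44.5 + 2 = -42.5 dBFS.
Make-up = target − compressed = -20.5 − (-42.5) = 22 dB.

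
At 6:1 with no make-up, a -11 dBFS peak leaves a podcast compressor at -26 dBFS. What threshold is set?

-29 dBFS

Input is 18 dB above T (since output overshoot × R = input overshoot: (-26 − T)·6 = -11 − T gives T = -29 dBFS).
Check: -29 + (-11 − (-29))/6 = -29 + 3 = -26 dBFS. ✓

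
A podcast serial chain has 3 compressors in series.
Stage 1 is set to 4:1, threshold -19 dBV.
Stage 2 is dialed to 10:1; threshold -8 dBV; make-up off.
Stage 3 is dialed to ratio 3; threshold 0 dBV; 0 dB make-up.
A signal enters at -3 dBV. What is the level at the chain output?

-15 dBV

Stage 1: overshoot 16 dB → 16/4 = 4 dB → -15 dBV.
Stage 2: below threshold (-15 ≤ -8); passes unchanged; output -15 dBV.
Stage 3: -15 dBV is at or below the 0 dBV threshold — no compression; output -15 dBV.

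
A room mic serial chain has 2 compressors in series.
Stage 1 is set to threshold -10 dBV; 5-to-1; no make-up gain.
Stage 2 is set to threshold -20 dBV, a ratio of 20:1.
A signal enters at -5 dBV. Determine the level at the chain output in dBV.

Stage 1: overshoot 5 dB → 5/5 = 1 dB → -9 dBV.
Stage 2: -9 dBV is 11 dB over -20 dBV; at 20:1 that becomes 0.55 dB over, giving -19.45 dBV.

-19.45 dBV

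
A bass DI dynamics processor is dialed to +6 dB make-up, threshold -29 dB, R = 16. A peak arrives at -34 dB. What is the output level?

-34 dB is 5 dB below the -29 dB threshold, so no gain reduction is applied.
Make-up gain adds 6 dB: -34 + 6 = -28 dB.

-28 dB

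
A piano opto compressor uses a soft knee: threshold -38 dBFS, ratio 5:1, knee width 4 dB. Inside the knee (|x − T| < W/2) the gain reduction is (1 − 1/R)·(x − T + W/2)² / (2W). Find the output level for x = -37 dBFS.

x − T + W/2 = -37 − (-38) + 2 = 3.
GR = (1 − 1/5) × 3² / 8 = 0.8 × 9 / 8 = 0.9 dB.
Output = -37 − 0.9 = -37.9 dBFS.

-37.9 dBFS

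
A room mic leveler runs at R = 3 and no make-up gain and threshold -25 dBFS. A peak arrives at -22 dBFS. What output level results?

-24 dBFS

Overshoot: -22 − (-25) = 3 dB.
The 3 dB excess becomes 1 dB after 3:1 reduction.
So the level is -25 + 1 = -24 dBFS.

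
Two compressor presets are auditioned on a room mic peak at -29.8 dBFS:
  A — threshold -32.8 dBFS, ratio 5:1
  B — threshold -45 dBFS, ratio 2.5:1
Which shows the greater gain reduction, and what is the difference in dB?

A: overshoot 3 dB → output overshoot 0.6 dB → GR 2.4 dB.
B: overshoot 15.2 dB → output overshoot 6.08 dB → GR 9.12 dB.
B reduces 6.72 dB more.

B, by 6.72 dB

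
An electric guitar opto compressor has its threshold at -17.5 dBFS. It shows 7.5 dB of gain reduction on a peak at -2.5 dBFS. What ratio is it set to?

Input overshoot = -2.5 − (-17.5) = 15 dB.
Output overshoot = 15 − 7.5 = 7.5 dB.
Ratio = input overshoot / output overshoot = 15 / 7.5 = 2.

2:1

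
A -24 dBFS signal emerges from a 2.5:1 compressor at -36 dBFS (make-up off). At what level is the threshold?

Input is 20 dB above T (since output overshoot × R = input overshoot: (-36 − T)·2.5 = -24 − T gives T = -44 dBFS).
Check: -44 + (-24 − (-44))/2.5 = -44 + 8 = -36 dBFS. ✓

-44 dBFS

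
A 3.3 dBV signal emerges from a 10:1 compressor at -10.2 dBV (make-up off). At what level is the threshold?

-11.7 dBV

Input is 15 dB above T (since output overshoot × R = input overshoot: (-10.2 − T)·10 = 3.3 − T gives T = -11.7 dBV).
Check: -11.7 + (3.3 − (-11.7))/10 = -11.7 + 1.5 = -10.2 dBV. ✓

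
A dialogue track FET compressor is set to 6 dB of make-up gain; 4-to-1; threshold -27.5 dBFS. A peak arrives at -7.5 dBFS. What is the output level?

-16.5 dBFS

The input is 20 dB above the -27.5 dBFS threshold.
At 4:1 the overshoot is divided by 4, leaving 5 dB above threshold.
That puts the output at -22.5 dBFS; make-up adds 6 dB, giving -16.5 dBFS.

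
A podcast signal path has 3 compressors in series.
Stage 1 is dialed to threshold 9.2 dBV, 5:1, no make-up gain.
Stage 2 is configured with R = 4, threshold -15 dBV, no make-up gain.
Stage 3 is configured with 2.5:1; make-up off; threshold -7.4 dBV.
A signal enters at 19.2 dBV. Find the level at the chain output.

-8.45 dBV

Stage 1: overshoot 10 dB → 10/5 = 2 dB → 11.2 dBV.
Stage 2: 26.2 dB above -15 dBV, reduced 4:1 to 6.55 dB above → -8.45 dBV.
Stage 3: below threshold (-8.45 ≤ -7.4); passes unchanged; output -8.45 dBV.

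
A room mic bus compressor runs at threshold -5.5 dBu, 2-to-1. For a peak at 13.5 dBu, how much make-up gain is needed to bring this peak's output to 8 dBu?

4 dB

The peak compresses to -5.5 + 19/2 = 4 dBu.
To reach 8 dBu requires 8 − 4 = 4 dB of make-up.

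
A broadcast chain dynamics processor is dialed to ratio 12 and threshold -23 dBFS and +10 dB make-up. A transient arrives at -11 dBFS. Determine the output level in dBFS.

-12 dBFS

The input is 12 dB above the -23 dBFS threshold.
The 12 dB excess becomes 1 dB after 12:1 reduction.
So the level is -23 + 1 = -22 dBFS; make-up adds 10 dB, giving -12 dBFS.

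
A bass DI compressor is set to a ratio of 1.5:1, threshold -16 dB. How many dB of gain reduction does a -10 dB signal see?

2 dB

The signal is 6 dB above threshold.
After 1.5:1 compression the overshoot becomes 6/1.5 = 4 dB.
Gain reduction = 6 − 4 = 2 dB.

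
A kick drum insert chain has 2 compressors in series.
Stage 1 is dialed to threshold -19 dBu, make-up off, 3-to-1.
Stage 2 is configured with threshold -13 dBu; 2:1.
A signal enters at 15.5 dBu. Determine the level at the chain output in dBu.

Stage 1: overshoot 34.5 dB → 34.5/3 = 11.5 dB → -7.5 dBu.
Stage 2: 5.5 dB above -13 dBu, reduced 2:1 to 2.75 dB above → -10.25 dBu.

-10.25 dBu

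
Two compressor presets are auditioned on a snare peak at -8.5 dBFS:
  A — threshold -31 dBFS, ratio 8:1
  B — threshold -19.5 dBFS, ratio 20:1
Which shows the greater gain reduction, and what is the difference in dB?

A, by 9.2375 dB

A: overshoot 22.5 dB → output overshoot 2.8125 dB → GR 19.6875 dB.
B: overshoot 11 dB → output overshoot 0.55 dB → GR 10.45 dB.
Difference: 9.2375 dB in favour of A.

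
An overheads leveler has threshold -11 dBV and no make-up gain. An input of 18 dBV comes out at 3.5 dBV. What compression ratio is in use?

Input overshoot = 18 − (-11) = 29 dB; output overshoot = 3.5 − (-11) = 14.5 dB.
Ratio = 29 / 14.5 = 2.

2:1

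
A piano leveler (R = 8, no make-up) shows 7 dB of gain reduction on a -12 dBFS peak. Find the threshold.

Let T be the threshold. Output overshoot = (input overshoot)/R, so -19 − T = (-12 − T)/8.
8·(-19 − T) = -12 − T → 7·T = -152 − (-12) = -140.
T = -140/7 = -20 dBFS.

-20 dBFS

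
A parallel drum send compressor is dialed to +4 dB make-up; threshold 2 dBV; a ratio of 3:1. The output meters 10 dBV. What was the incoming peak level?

Remove make-up: 10 − 4 = 6 dBV.
The compressed level sits 6 − 2 = 4 dB over threshold.
Input overshoot = R × output overshoot = 12 dB → input = 2 + 12 = 14 dBV.

14 dBV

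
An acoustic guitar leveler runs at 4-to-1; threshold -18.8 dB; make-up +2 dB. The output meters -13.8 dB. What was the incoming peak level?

Remove make-up: -13.8 − 2 = -15.8 dB.
That's 3 dB above the -18.8 dB threshold.
Input overshoot = R × output overshoot = 12 dB → input = -18.8 + 12 = -6.8 dB.

-6.8 dB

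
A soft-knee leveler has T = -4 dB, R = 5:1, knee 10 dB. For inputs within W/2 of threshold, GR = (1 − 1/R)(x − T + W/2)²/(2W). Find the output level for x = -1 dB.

-3.56 dB

x − T + W/2 = -1 − (-4) + 5 = 8.
GR = (1 − 1/5) × 8² / 20 = 0.8 × 64 / 20 = 2.56 dB.
Output = -1 − 2.56 = -3.56 dB.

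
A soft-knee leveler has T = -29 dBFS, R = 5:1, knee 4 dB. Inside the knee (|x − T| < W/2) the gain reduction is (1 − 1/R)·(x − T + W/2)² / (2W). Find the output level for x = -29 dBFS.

x − T + W/2 = -29 − (-29) + 2 = 2.
GR = (1 − 1/5) × 2² / 8 = 0.8 × 4 / 8 = 0.4 dB.
Output = -29 − 0.4 = -29.4 dBFS.

-29.4 dBFS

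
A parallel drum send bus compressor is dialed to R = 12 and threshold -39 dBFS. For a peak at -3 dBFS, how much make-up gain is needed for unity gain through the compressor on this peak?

33 dB

Without make-up, output = threshold + overshoot/12 = -39 + 3 = -36 dBFS.
Gap to target: 33 dB.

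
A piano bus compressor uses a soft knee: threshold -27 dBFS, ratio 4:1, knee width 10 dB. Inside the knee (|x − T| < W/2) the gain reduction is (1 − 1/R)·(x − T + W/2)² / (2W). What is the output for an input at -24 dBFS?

x − T + W/2 = -24 − (-27) + 5 = 8.
GR = (1 − 1/4) × 8² / 20 = 0.75 × 64 / 20 = 2.4 dB.
Output = -24 − 2.4 = -26.4 dBFS.

-26.4 dBFS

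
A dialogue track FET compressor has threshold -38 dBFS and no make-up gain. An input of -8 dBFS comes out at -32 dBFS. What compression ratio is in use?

5:1

Input overshoot = -8 − (-38) = 30 dB; output overshoot = -32 − (-38) = 6 dB.
Ratio = 30 / 6 = 5.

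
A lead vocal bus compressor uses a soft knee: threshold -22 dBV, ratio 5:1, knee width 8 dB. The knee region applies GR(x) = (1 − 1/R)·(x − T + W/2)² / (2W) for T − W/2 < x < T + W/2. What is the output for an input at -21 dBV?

-22.25 dBV

x − T + W/2 = -21 − (-22) + 4 = 5.
GR = (1 − 1/5) × 5² / 16 = 0.8 × 25 / 16 = 1.25 dB.
Output = -21 − 1.25 = -22.25 dBV.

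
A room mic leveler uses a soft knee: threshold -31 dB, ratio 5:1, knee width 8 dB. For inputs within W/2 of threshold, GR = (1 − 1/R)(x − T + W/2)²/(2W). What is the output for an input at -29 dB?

-30.8 dB

x − T + W/2 = -29 − (-31) + 4 = 6.
GR = (1 − 1/5) × 6² / 16 = 0.8 × 36 / 16 = 1.8 dB.
Output = -29 − 1.8 = -30.8 dB.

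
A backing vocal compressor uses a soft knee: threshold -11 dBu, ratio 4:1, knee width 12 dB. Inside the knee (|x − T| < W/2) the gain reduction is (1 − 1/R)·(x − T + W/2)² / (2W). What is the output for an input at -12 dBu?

-12.78125 dBu

x − T + W/2 = -12 − (-11) + 6 = 5.
GR = (1 − 1/4) × 5² / 24 = 0.75 × 25 / 24 = 0.78125 dB.
Output = -12 − 0.78125 = -12.78125 dBu.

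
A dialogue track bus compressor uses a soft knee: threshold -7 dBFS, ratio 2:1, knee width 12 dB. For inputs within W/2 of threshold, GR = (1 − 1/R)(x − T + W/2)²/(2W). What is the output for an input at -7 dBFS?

-7.75 dBFS

x − T + W/2 = -7 − (-7) + 6 = 6.
GR = (1 − 1/2) × 6² / 24 = 0.5 × 36 / 24 = 0.75 dB.
Output = -7 − 0.75 = -7.75 dBFS.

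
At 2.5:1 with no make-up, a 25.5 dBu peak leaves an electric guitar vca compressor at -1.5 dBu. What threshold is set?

Input is 45 dB above T (since output overshoot × R = input overshoot: (-1.5 − T)·2.5 = 25.5 − T gives T = -19.5 dBu).
Check: -19.5 + (25.5 − (-19.5))/2.5 = -19.5 + 18 = -1.5 dBu. ✓

-19.5 dBu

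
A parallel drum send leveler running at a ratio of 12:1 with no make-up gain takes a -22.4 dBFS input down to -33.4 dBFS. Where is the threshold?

Let T be the threshold. Output overshoot = (input overshoot)/R, so -33.4 − T = (-22.4 − T)/12.
12·(-33.4 − T) = -22.4 − T → 11·T = -400.8 − (-22.4) = -378.4.
T = -378.4/11 = -34.4 dBFS.

-34.4 dBFS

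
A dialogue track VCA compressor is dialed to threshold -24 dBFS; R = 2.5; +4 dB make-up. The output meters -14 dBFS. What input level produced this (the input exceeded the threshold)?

-9 dBFS

Stripping the +4 dB make-up gives -18 dBFS at the gain stage.
Post-compression overshoot = -18 − (-24) = 6 dB.
Input overshoot = R × output overshoot = 15 dB → input = -24 + 15 = -9 dBFS.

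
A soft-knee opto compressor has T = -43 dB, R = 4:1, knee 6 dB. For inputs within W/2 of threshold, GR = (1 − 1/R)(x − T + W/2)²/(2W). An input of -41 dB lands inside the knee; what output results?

x − T + W/2 = -41 − (-43) + 3 = 5.
GR = (1 − 1/4) × 5² / 12 = 0.75 × 25 / 12 = 1.5625 dB.
Output = -41 − 1.5625 = -42.5625 dB.

-42.5625 dB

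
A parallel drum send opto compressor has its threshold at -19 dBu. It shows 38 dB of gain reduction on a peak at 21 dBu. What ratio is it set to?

20:1

Input overshoot = 21 − (-19) = 40 dB.
Output overshoot = 40 − 38 = 2 dB.
Ratio = input overshoot / output overshoot = 40 / 2 = 20.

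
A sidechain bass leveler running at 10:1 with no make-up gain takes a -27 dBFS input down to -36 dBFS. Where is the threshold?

-37 dBFS

Input is 10 dB above T (since output overshoot × R = input overshoot: (-36 − T)·10 = -27 − T gives T = -37 dBFS).
Check: -37 + (-27 − (-37))/10 = -37 + 1 = -36 dBFS. ✓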